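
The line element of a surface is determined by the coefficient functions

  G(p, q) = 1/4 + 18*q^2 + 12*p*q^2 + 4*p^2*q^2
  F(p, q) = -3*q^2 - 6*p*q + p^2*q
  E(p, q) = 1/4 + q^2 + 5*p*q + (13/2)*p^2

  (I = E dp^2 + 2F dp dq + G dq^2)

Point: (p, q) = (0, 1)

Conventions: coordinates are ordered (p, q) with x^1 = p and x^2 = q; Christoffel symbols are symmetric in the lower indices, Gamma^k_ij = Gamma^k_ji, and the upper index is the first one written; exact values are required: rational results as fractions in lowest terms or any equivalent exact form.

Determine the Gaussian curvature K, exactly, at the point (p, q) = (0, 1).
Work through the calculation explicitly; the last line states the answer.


E = 5/4, F = -3, G = 73/4, EG - F^2 = 221/16 at the point
E_p = 5, E_q = 2, F_p = -6, F_q = -6, G_p = 12, G_q = 36
E_qq = 2, F_pq = -6, G_pp = 8
The intrinsic route: Brioschi's K = (det M1 - det M2)/(EG - F^2)^2.
M1 = [[-E_qq/2 + F_pq - G_pp/2, E_p/2, F_p - E_q/2], [F_q - G_p/2, E, F], [G_q/2, F, G]] = [[-11, 5/2, -7], [-12, 5/4, -3], [18, -3, 73/4]]; det M1 = 2657/16
M2 = [[0, E_q/2, G_p/2], [E_q/2, E, F], [G_p/2, F, G]] = [[0, 1, 6], [1, 5/4, -3], [6, -3, 73/4]]; det M2 = -397/4
det M1 - det M2 = 4245/16; K = 4245/16 / (221/16)^2 = 67920/48841

Answer: K = 67920/48841


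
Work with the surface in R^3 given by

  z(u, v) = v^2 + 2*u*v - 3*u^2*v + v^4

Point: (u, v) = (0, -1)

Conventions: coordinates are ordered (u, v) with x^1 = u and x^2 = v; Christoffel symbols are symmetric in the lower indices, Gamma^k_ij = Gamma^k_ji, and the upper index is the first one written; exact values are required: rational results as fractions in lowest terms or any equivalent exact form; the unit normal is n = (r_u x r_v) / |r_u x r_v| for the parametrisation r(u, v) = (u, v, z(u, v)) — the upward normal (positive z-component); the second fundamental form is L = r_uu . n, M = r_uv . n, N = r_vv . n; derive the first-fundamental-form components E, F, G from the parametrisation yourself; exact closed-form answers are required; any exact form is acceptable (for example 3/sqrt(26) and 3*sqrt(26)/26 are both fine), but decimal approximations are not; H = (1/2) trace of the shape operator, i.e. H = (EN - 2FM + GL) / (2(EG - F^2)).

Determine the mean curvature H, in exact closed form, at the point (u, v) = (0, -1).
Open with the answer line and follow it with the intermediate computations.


Answer: H = 122*sqrt(41)/1681

z_u = -2, z_v = -6, z_uu = 6, z_uv = 2, z_vv = 14
E = 5, F = 12, G = 37; answer radicand W^2 = 41
unnormalised second-form numerators: l = 6, m = 2, n = 14; L = l/sqrt(41), and similarly M = m/sqrt(W^2), N = n/sqrt(W^2)
H = (E*n - 2*F*m + G*l) / (2*(EG - F^2)*sqrt(W^2)); E*n - 2*F*m + G*l = 244, EG - F^2 = 41, so H = (122/41)/sqrt(41)


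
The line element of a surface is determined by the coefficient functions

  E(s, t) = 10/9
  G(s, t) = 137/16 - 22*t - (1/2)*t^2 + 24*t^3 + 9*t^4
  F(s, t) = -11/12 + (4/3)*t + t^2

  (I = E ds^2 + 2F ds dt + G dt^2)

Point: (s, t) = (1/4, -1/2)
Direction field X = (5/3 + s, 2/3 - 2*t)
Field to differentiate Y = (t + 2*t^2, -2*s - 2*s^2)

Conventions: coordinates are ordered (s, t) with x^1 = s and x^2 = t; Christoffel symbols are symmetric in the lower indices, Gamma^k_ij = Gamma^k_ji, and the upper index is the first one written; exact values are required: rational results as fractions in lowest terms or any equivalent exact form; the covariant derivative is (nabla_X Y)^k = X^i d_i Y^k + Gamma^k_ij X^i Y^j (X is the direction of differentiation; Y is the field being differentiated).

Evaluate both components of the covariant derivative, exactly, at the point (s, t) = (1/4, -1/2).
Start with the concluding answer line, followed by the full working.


Answer: (nabla_X Y)^s = -6235/3696, (nabla_X Y)^t = -424/77

E = 10/9, F = -4/3, G = 17 at the point
E_s = 0, E_t = 0, F_s = 0, F_t = 1/3, G_s = 0, G_t = -8
EG - F^2 = 154/9;  g^inv = (9/154) * [[17, 4/3], [4/3, 10/9]]
first-kind symbols [ij,l] = (1/2)(d_i g_jl + d_j g_il - d_l g_ij): [ss,s] = E_s/2 = 0, [ss,t] = F_s - E_t/2 = 0, [st,s] = E_t/2 = 0, [st,t] = G_s/2 = 0, [tt,s] = F_t - G_s/2 = 1/3, [tt,t] = G_t/2 = -4
Gamma^s_ij = (G*[ij,s] - F*[ij,t])/(EG - F^2), Gamma^t_ij = (E*[ij,t] - F*[ij,s])/(EG - F^2)
Gamma_sss = 0, Gamma_sst = 0, Gamma_stt = 3/154, Gamma_tss = 0, Gamma_tst = 0, Gamma_ttt = -18/77
X = (23/12, 5/3), Y = (0, -5/8) at the point


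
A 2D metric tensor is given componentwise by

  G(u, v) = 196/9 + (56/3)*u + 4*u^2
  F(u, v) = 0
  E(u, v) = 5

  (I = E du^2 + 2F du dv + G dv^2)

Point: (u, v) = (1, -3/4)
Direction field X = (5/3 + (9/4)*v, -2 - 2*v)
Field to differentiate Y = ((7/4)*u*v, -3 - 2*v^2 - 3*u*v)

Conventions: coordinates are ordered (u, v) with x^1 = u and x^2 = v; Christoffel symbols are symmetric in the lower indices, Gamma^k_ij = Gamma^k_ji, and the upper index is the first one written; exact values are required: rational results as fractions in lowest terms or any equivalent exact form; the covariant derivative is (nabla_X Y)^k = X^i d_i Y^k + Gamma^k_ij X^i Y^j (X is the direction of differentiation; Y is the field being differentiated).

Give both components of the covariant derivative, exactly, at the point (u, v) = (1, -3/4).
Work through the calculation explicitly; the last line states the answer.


E = 5, F = 0, G = 400/9 at the point
E_u = 0, E_v = 0, F_u = 0, F_v = 0, G_u = 80/3, G_v = 0
EG - F^2 = 2000/9;  g^inv = (9/2000) * [[400/9, 0], [0, 5]]
first-kind symbols [ij,l] = (1/2)(d_i g_jl + d_j g_il - d_l g_ij): [uu,u] = E_u/2 = 0, [uu,v] = F_u - E_v/2 = 0, [uv,u] = E_v/2 = 0, [uv,v] = G_u/2 = 40/3, [vv,u] = F_v - G_u/2 = -40/3, [vv,v] = G_v/2 = 0
Gamma^u_ij = (G*[ij,u] - F*[ij,v])/(EG - F^2), Gamma^v_ij = (E*[ij,v] - F*[ij,u])/(EG - F^2)
Gamma_uuu = 0, Gamma_uuv = 0, Gamma_uvv = -8/3, Gamma_vuu = 0, Gamma_vuv = 3/10, Gamma_vvv = 0
X = (-1/48, -1/2), Y = (-21/16, -15/8) at the point

Answer: (nabla_X Y)^u = -857/256, (nabla_X Y)^v = 207/1280


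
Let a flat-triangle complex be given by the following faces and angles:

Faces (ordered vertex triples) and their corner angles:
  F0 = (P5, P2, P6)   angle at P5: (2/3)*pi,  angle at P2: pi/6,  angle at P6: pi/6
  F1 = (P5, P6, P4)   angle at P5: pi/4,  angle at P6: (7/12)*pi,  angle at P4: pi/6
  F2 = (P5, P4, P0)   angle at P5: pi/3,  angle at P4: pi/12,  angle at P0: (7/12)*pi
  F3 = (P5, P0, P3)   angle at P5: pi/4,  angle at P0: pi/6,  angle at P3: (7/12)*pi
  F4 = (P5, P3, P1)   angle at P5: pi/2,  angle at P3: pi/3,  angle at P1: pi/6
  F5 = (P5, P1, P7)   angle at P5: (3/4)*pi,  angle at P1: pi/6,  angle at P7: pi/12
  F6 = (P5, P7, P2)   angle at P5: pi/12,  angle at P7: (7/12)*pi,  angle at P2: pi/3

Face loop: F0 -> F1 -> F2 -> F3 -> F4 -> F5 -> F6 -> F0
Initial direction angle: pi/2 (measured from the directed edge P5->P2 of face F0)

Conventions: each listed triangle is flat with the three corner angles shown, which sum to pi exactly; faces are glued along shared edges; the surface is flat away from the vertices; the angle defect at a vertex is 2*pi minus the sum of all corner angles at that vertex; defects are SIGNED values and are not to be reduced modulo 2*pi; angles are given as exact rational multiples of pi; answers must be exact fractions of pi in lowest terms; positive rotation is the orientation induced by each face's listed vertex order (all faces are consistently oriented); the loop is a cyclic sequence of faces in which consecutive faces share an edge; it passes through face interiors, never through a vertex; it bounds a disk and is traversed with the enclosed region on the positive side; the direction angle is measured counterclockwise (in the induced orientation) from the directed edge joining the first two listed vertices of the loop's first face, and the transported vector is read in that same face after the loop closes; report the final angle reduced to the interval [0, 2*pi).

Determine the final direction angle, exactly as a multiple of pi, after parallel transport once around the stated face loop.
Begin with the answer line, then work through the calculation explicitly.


Answer: final direction angle = (5/3)*pi

enclosed vertex P5: corner angles sum to (17/6)*pi, defect = 2*pi - (17/6)*pi = (-5/6)*pi
by Gauss-Bonnet the loop rotates the vector by the enclosed defect sum (positive orientation, mod 2*pi)
final angle = pi/2 - (5/6)*pi = (5/3)*pi (mod 2*pi)


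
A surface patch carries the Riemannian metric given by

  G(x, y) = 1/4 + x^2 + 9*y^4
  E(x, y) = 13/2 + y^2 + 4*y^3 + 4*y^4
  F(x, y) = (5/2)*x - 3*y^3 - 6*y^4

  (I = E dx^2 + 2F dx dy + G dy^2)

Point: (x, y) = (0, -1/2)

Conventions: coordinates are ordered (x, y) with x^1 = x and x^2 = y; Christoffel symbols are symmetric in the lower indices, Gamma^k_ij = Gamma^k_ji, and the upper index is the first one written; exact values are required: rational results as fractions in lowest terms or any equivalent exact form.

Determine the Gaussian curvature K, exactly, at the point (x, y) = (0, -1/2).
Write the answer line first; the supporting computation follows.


Answer: K = 2048/2197

E = 13/2, F = 0, G = 13/16, EG - F^2 = 169/32 at the point
E_x = 0, E_y = 0, F_x = 5/2, F_y = 3/4, G_x = 0, G_y = -9/2
E_yy = 2, F_xy = 0, G_xx = 2
Using the Brioschi determinant formula for K from the metric derivatives:
M1 = [[-E_yy/2 + F_xy - G_xx/2, E_x/2, F_x - E_y/2], [F_y - G_x/2, E, F], [G_y/2, F, G]] = [[-2, 0, 5/2], [3/4, 13/2, 0], [-9/4, 0, 13/16]]; det M1 = 26
M2 = [[0, E_y/2, G_x/2], [E_y/2, E, F], [G_x/2, F, G]] = [[0, 0, 0], [0, 13/2, 0], [0, 0, 13/16]]; det M2 = 0
det M1 - det M2 = 26; K = 26 / (169/32)^2 = 2048/2197


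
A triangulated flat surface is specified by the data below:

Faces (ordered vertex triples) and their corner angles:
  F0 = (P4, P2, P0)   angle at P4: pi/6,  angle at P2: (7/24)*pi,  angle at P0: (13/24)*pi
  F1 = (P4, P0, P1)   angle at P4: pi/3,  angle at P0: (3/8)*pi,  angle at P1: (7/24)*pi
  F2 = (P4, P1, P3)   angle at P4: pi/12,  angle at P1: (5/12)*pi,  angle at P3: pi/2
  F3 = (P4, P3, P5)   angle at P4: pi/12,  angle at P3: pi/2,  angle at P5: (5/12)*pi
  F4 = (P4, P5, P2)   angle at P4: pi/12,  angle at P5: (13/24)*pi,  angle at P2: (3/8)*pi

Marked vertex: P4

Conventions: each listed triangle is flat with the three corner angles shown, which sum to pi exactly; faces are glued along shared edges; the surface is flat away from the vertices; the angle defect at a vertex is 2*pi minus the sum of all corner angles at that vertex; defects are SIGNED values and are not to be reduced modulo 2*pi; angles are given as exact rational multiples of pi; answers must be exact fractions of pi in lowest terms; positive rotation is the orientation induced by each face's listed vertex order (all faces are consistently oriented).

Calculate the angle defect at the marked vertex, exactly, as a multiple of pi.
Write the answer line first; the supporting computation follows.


Answer: defect(P4) = (5/4)*pi

Sum of corner angles at P4: (3/4)*pi
defect = 2*pi - (3/4)*pi


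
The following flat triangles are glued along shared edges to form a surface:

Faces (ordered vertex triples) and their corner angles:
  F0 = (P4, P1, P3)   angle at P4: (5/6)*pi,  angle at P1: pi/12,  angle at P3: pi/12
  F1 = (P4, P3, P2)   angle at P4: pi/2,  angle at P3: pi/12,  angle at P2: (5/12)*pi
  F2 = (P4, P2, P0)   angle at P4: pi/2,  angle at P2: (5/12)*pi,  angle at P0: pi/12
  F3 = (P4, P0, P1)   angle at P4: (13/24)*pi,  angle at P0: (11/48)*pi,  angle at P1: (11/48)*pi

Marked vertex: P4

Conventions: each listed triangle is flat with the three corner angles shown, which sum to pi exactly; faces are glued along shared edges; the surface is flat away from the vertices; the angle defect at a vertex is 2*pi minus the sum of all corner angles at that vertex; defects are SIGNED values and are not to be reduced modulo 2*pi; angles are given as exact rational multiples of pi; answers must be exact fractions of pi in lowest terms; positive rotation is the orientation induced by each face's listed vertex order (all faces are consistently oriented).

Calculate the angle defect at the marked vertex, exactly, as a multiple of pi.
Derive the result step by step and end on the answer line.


Sum of corner angles at P4: (19/8)*pi
defect = 2*pi - (19/8)*pi

Answer: defect(P4) = (-3/8)*pi


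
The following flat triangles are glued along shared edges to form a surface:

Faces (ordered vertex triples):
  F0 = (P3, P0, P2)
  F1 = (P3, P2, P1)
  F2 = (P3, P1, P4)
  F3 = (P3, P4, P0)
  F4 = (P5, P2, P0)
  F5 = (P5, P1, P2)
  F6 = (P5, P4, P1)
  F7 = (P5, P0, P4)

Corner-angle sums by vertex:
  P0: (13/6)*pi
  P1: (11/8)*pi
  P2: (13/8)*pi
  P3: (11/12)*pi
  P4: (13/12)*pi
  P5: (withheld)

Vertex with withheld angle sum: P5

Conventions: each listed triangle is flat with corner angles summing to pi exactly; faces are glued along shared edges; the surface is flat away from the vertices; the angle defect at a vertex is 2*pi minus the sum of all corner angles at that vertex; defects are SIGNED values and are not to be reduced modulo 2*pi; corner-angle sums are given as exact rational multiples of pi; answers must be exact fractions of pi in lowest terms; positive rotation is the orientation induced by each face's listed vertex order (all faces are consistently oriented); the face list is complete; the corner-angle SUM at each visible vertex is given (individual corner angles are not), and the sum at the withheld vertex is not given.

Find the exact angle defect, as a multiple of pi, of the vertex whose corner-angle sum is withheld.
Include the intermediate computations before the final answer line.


V = 6, E = 12, F = 8; chi = V - E + F = 2
Gauss-Bonnet: total defect = 2*pi*chi = 4*pi; visible defects sum to (17/6)*pi

Answer: defect(P5) = (7/6)*pi


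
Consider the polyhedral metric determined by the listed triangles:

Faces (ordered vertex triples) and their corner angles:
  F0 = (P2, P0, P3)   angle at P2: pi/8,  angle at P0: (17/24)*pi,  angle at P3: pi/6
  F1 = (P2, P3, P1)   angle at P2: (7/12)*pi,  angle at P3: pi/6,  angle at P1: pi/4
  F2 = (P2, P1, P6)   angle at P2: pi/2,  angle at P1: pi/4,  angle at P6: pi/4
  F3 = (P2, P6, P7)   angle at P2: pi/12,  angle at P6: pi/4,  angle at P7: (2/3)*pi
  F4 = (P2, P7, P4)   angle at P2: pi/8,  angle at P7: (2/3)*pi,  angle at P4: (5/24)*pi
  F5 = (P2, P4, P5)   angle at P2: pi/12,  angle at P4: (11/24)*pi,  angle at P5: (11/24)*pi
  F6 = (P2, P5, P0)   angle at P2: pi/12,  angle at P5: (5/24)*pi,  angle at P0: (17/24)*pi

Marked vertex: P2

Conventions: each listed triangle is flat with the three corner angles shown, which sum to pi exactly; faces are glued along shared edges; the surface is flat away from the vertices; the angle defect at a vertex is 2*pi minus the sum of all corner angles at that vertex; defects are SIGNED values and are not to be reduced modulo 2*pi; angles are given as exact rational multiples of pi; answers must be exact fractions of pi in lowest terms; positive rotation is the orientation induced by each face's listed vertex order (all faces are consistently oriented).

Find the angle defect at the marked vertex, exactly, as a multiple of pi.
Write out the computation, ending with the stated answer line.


Sum of corner angles at P2: (19/12)*pi
defect = 2*pi - (19/12)*pi

Answer: defect(P2) = (5/12)*pi


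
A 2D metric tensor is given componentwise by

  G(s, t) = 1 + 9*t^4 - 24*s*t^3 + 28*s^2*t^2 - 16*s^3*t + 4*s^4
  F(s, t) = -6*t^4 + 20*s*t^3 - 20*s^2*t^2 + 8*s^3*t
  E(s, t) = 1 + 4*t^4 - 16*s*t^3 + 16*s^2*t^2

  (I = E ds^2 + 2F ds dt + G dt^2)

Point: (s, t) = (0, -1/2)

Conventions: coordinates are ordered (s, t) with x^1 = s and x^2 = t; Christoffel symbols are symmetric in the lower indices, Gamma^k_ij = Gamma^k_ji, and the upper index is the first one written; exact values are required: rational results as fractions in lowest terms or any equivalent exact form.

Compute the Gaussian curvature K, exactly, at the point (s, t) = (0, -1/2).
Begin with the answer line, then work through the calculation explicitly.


Answer: K = 512/841

E = 5/4, F = -3/8, G = 25/16, EG - F^2 = 29/16 at the point
E_s = 2, E_t = -2, F_s = -5/2, F_t = 3, G_s = 3, G_t = -9/2
E_tt = 12, F_st = 15, G_ss = 14
Using the Brioschi determinant formula for K from the metric derivatives:
M1 = [[-E_tt/2 + F_st - G_ss/2, E_s/2, F_s - E_t/2], [F_t - G_s/2, E, F], [G_t/2, F, G]] = [[2, 1, -3/2], [3/2, 5/4, -3/8], [-9/4, -3/8, 25/16]]; det M1 = -5/4
M2 = [[0, E_t/2, G_s/2], [E_t/2, E, F], [G_s/2, F, G]] = [[0, -1, 3/2], [-1, 5/4, -3/8], [3/2, -3/8, 25/16]]; det M2 = -13/4
det M1 - det M2 = 2; K = 2 / (29/16)^2 = 512/841


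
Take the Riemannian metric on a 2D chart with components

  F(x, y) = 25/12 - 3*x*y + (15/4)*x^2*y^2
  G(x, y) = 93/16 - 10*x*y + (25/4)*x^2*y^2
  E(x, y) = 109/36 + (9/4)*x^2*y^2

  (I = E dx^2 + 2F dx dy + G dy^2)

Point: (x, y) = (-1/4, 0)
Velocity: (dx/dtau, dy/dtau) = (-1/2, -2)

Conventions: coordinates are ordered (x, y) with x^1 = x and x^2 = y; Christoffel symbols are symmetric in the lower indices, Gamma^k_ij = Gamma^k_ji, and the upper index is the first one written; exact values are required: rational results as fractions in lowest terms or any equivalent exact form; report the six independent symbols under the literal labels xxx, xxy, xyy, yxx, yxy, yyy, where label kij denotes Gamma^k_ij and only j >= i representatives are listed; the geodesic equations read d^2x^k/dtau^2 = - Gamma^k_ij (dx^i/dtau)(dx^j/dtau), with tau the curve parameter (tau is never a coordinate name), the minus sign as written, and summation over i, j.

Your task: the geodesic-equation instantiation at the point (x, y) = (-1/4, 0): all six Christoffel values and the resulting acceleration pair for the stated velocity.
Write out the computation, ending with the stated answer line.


E = 109/36, F = 25/12, G = 93/16 at the point
E_x = 0, E_y = 0, F_x = 0, F_y = 3/4, G_x = 0, G_y = 5/2
EG - F^2 = 7637/576;  g^inv = (576/7637) * [[93/16, -25/12], [-25/12, 109/36]]
first-kind symbols [ij,l] = (1/2)(d_i g_jl + d_j g_il - d_l g_ij): [xx,x] = E_x/2 = 0, [xx,y] = F_x - E_y/2 = 0, [xy,x] = E_y/2 = 0, [xy,y] = G_x/2 = 0, [yy,x] = F_y - G_x/2 = 3/4, [yy,y] = G_y/2 = 5/4
Gamma^x_ij = (G*[ij,x] - F*[ij,y])/(EG - F^2), Gamma^y_ij = (E*[ij,y] - F*[ij,x])/(EG - F^2)
Gamma_xxx = 0, Gamma_xxy = 0, Gamma_xyy = 1011/7637, Gamma_yxx = 0, Gamma_yxy = 0, Gamma_yyy = 1280/7637
d^2x/dtau^2 = -(Gamma_xxx*(-1/2)^2 + 2*Gamma_xxy*(-1/2)*(-2) + Gamma_xyy*(-2)^2) = -4044/7637
d^2y/dtau^2 = -(Gamma_yxx*(-1/2)^2 + 2*Gamma_yxy*(-1/2)*(-2) + Gamma_yyy*(-2)^2) = -5120/7637

Answer: Gamma_xxx = 0, Gamma_xxy = 0, Gamma_xyy = 1011/7637, Gamma_yxx = 0, Gamma_yxy = 0, Gamma_yyy = 1280/7637; accelerations (d^2x/dtau^2, d^2y/dtau^2) = (-4044/7637, -5120/7637)


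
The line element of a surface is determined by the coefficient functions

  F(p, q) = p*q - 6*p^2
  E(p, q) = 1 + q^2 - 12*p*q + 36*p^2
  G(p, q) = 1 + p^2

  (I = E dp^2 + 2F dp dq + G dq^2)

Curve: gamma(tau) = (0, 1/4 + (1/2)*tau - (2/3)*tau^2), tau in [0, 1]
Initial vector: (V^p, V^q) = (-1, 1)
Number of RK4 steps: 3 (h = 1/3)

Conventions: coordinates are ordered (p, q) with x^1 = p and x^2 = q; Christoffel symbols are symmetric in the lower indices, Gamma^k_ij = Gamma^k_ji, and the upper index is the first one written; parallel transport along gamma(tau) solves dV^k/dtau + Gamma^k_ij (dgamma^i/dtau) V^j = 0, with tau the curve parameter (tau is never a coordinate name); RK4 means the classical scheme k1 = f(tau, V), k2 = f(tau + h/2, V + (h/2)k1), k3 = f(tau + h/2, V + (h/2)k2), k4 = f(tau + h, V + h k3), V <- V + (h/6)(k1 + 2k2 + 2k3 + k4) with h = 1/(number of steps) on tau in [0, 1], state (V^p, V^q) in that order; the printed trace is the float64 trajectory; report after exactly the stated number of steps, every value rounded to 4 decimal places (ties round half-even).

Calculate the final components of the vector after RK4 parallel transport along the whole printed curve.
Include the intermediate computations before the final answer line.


gamma'(tau) = (0, 1/2 - (4/3)*tau); f(tau, V)^k = -Gamma^k_ij(gamma(tau)) gamma'^i(tau) V^j; h = 1/3; intermediate values shown to 6 dp
curve data and Christoffel symbols at the stage parameters:
  tau = 0.000000: gamma = (0.000000, 0.250000), gamma' = (0.000000, 0.500000); Gamma_ppp = -1.411765, Gamma_ppq = 0.235294, Gamma_pqq = 0.000000, Gamma_qpp = 0.000000, Gamma_qpq = 0.000000, Gamma_qqq = 0.000000
  tau = 0.166667: gamma = (0.000000, 0.314815), gamma' = (0.000000, 0.277778); Gamma_ppp = -1.718565, Gamma_ppq = 0.286427, Gamma_pqq = 0.000000, Gamma_qpp = 0.000000, Gamma_qpq = 0.000000, Gamma_qqq = 0.000000
  tau = 0.333333: gamma = (0.000000, 0.342593), gamma' = (0.000000, 0.055556); Gamma_ppp = -1.839638, Gamma_ppq = 0.306606, Gamma_pqq = 0.000000, Gamma_qpp = 0.000000, Gamma_qpq = 0.000000, Gamma_qqq = 0.000000
  tau = 0.500000: gamma = (0.000000, 0.333333), gamma' = (0.000000, -0.166667); Gamma_ppp = -1.800000, Gamma_ppq = 0.300000, Gamma_pqq = 0.000000, Gamma_qpp = 0.000000, Gamma_qpq = 0.000000, Gamma_qqq = 0.000000
  tau = 0.666667: gamma = (0.000000, 0.287037), gamma' = (0.000000, -0.388889); Gamma_ppp = -1.591129, Gamma_ppq = 0.265188, Gamma_pqq = 0.000000, Gamma_qpp = 0.000000, Gamma_qpq = 0.000000, Gamma_qqq = 0.000000
  tau = 0.833333: gamma = (0.000000, 0.203704), gamma' = (0.000000, -0.611111); Gamma_ppp = -1.173527, Gamma_ppq = 0.195588, Gamma_pqq = 0.000000, Gamma_qpp = 0.000000, Gamma_qpq = 0.000000, Gamma_qqq = 0.000000
  tau = 1.000000: gamma = (0.000000, 0.083333), gamma' = (0.000000, -0.833333); Gamma_ppp = -0.496552, Gamma_ppq = 0.082759, Gamma_pqq = 0.000000, Gamma_qpp = 0.000000, Gamma_qpq = 0.000000, Gamma_qqq = 0.000000
step 0: V^p = -1.0000, V^q = 1.0000
step 1: k1 = (0.117647, 0.000000), k2 = (0.078003, 0.000000), k3 = (0.078529, 0.000000), k4 = (0.016588, 0.000000); V <- V + (h/6)(k1 + 2k2 + 2k3 + k4): V^p = -0.9752, V^q = 1.0000
step 2: k1 = (0.016610, 0.000000), k2 = (-0.048619, 0.000000), k3 = (-0.049163, 0.000000), k4 = (-0.102256, 0.000000); V <- V + (h/6)(k1 + 2k2 + 2k3 + k4): V^p = -0.9908, V^q = 1.0000
step 3: k1 = (-0.102177, 0.000000), k2 = (-0.120458, 0.000000), k3 = (-0.120823, 0.000000), k4 = (-0.071107, 0.000000); V <- V + (h/6)(k1 + 2k2 + 2k3 + k4): V^p = -1.0272, V^q = 1.0000

Answer: V^p = -1.0272, V^q = 1.0000


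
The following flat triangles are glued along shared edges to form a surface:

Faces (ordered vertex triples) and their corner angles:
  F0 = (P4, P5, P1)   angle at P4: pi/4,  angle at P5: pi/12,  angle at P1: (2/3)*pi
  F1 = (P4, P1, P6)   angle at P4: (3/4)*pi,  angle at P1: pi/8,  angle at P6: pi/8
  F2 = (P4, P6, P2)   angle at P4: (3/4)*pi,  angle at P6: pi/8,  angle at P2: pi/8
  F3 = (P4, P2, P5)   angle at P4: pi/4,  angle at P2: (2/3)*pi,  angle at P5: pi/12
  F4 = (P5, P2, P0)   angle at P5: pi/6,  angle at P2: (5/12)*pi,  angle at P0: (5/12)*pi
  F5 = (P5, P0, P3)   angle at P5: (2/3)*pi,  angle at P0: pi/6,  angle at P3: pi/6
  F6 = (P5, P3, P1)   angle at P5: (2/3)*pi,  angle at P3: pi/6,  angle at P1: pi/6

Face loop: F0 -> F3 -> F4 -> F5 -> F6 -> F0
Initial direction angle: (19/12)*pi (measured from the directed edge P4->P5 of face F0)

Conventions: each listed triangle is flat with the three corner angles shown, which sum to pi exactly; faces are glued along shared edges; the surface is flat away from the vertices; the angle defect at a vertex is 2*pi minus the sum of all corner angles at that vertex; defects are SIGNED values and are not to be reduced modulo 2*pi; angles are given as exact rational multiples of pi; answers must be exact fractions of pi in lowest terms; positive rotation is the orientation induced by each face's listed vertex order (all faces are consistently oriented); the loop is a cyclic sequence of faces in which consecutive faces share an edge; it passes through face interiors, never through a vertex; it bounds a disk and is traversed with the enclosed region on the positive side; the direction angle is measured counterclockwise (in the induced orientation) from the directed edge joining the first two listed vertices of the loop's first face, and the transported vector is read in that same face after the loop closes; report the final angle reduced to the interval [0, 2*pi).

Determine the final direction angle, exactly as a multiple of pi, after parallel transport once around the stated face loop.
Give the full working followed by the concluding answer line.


enclosed vertex P5: corner angles sum to (5/3)*pi, defect = 2*pi - (5/3)*pi = pi/3
by Gauss-Bonnet the loop rotates the vector by the enclosed defect sum (positive orientation, mod 2*pi)
final angle = (19/12)*pi + pi/3 = (23/12)*pi (mod 2*pi)

Answer: final direction angle = (23/12)*pi


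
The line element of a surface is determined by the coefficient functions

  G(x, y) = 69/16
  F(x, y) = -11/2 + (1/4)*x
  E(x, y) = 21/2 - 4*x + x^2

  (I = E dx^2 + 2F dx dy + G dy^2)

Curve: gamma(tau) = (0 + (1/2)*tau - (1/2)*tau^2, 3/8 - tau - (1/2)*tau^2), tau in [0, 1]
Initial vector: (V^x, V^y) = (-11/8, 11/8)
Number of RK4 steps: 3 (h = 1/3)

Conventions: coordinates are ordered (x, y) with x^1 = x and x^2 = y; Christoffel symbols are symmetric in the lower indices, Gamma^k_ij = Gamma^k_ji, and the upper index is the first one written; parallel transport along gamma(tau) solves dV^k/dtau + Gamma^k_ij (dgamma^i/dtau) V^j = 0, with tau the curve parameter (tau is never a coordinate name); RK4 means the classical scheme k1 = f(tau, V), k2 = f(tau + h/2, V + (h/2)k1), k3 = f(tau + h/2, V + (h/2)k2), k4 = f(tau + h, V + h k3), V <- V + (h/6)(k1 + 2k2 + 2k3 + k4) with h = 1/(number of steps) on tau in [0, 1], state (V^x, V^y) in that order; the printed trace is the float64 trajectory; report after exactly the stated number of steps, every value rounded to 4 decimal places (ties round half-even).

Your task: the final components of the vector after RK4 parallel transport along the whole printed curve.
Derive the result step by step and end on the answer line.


gamma'(tau) = (1/2 - tau, -1 - tau); f(tau, V)^k = -Gamma^k_ij(gamma(tau)) gamma'^i(tau) V^j; h = 1/3; intermediate values shown to 6 dp
curve data and Christoffel symbols at the stage parameters:
  tau = 0.000000: gamma = (0.000000, 0.375000), gamma' = (0.500000, -1.000000); Gamma_xxx = -0.482328, Gamma_xxy = 0.000000, Gamma_xyy = 0.000000, Gamma_yxx = -0.557173, Gamma_yxy = 0.000000, Gamma_yyy = 0.000000
  tau = 0.166667: gamma = (0.069444, 0.194444), gamma' = (0.333333, -1.166667); Gamma_xxx = -0.495191, Gamma_xxy = 0.000000, Gamma_xyy = 0.000000, Gamma_yxx = -0.571584, Gamma_yxy = 0.000000, Gamma_yyy = 0.000000
  tau = 0.333333: gamma = (0.111111, -0.013889), gamma' = (0.166667, -1.333333); Gamma_xxx = -0.503078, Gamma_xxy = 0.000000, Gamma_xyy = 0.000000, Gamma_yxx = -0.580396, Gamma_yxy = 0.000000, Gamma_yyy = 0.000000
  tau = 0.500000: gamma = (0.125000, -0.250000), gamma' = (0.000000, -1.500000); Gamma_xxx = -0.505734, Gamma_xxy = 0.000000, Gamma_xyy = 0.000000, Gamma_yxx = -0.583358, Gamma_yxy = 0.000000, Gamma_yyy = 0.000000
  tau = 0.666667: gamma = (0.111111, -0.513889), gamma' = (-0.166667, -1.666667); Gamma_xxx = -0.503078, Gamma_xxy = 0.000000, Gamma_xyy = 0.000000, Gamma_yxx = -0.580396, Gamma_yxy = 0.000000, Gamma_yyy = 0.000000
  tau = 0.833333: gamma = (0.069444, -0.805556), gamma' = (-0.333333, -1.833333); Gamma_xxx = -0.495191, Gamma_xxy = 0.000000, Gamma_xyy = 0.000000, Gamma_yxx = -0.571584, Gamma_yxy = 0.000000, Gamma_yyy = 0.000000
  tau = 1.000000: gamma = (0.000000, -1.125000), gamma' = (-0.500000, -2.000000); Gamma_xxx = -0.482328, Gamma_xxy = 0.000000, Gamma_xyy = 0.000000, Gamma_yxx = -0.557173, Gamma_yxy = 0.000000, Gamma_yyy = 0.000000
step 0: V^x = -1.3750, V^y = 1.3750
step 1: k1 = (-0.331601, -0.383056), k2 = (-0.236085, -0.272506), k3 = (-0.233457, -0.269473), k4 = (-0.121814, -0.140535); V <- V + (h/6)(k1 + 2k2 + 2k3 + k4): V^x = -1.4524, V^y = 1.2857
step 2: k1 = (-0.121775, -0.140491), k2 = (0.000000, 0.000000), k3 = (0.000000, 0.000000), k4 = (0.121775, 0.140491); V <- V + (h/6)(k1 + 2k2 + 2k3 + k4): V^x = -1.4524, V^y = 1.2857
step 3: k1 = (0.121775, 0.140491), k2 = (0.236382, 0.272848), k3 = (0.233229, 0.269209), k4 = (0.331509, 0.382950); V <- V + (h/6)(k1 + 2k2 + 2k3 + k4): V^x = -1.3750, V^y = 1.3750

Answer: V^x = -1.3750, V^y = 1.3750


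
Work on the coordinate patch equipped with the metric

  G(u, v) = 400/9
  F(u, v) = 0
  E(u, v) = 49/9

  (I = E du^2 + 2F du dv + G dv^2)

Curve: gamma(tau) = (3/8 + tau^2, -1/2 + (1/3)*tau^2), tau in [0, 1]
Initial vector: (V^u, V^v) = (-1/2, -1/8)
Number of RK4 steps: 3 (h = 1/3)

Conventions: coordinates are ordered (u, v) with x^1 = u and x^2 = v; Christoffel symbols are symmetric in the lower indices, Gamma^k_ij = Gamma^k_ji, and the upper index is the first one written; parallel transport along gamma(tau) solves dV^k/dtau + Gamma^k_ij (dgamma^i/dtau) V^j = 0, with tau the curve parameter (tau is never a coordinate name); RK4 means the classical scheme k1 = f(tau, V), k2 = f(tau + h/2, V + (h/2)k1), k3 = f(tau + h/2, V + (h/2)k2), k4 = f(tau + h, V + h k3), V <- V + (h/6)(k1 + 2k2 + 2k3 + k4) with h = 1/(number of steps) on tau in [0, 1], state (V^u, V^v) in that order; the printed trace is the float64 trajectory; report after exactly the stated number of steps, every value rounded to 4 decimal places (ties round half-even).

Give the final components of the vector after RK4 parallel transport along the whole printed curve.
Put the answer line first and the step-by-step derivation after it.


Answer: V^u = -0.5000, V^v = -0.1250

gamma'(tau) = (2*tau, (2/3)*tau); f(tau, V)^k = -Gamma^k_ij(gamma(tau)) gamma'^i(tau) V^j; h = 1/3; intermediate values shown to 6 dp
curve data and Christoffel symbols at the stage parameters:
  tau = 0.000000: gamma = (0.375000, -0.500000), gamma' = (0.000000, 0.000000); Gamma_uuu = 0.000000, Gamma_uuv = 0.000000, Gamma_uvv = 0.000000, Gamma_vuu = 0.000000, Gamma_vuv = 0.000000, Gamma_vvv = 0.000000
  tau = 0.166667: gamma = (0.402778, -0.490741), gamma' = (0.333333, 0.111111); Gamma_uuu = 0.000000, Gamma_uuv = 0.000000, Gamma_uvv = 0.000000, Gamma_vuu = 0.000000, Gamma_vuv = 0.000000, Gamma_vvv = 0.000000
  tau = 0.333333: gamma = (0.486111, -0.462963), gamma' = (0.666667, 0.222222); Gamma_uuu = 0.000000, Gamma_uuv = 0.000000, Gamma_uvv = 0.000000, Gamma_vuu = 0.000000, Gamma_vuv = 0.000000, Gamma_vvv = 0.000000
  tau = 0.500000: gamma = (0.625000, -0.416667), gamma' = (1.000000, 0.333333); Gamma_uuu = 0.000000, Gamma_uuv = 0.000000, Gamma_uvv = 0.000000, Gamma_vuu = 0.000000, Gamma_vuv = 0.000000, Gamma_vvv = 0.000000
  tau = 0.666667: gamma = (0.819444, -0.351852), gamma' = (1.333333, 0.444444); Gamma_uuu = 0.000000, Gamma_uuv = 0.000000, Gamma_uvv = 0.000000, Gamma_vuu = 0.000000, Gamma_vuv = 0.000000, Gamma_vvv = 0.000000
  tau = 0.833333: gamma = (1.069444, -0.268519), gamma' = (1.666667, 0.555556); Gamma_uuu = 0.000000, Gamma_uuv = 0.000000, Gamma_uvv = 0.000000, Gamma_vuu = 0.000000, Gamma_vuv = 0.000000, Gamma_vvv = 0.000000
  tau = 1.000000: gamma = (1.375000, -0.166667), gamma' = (2.000000, 0.666667); Gamma_uuu = 0.000000, Gamma_uuv = 0.000000, Gamma_uvv = 0.000000, Gamma_vuu = 0.000000, Gamma_vuv = 0.000000, Gamma_vvv = 0.000000
step 0: V^u = -0.5000, V^v = -0.1250
step 1: k1 = (0.000000, 0.000000), k2 = (0.000000, 0.000000), k3 = (0.000000, 0.000000), k4 = (0.000000, 0.000000); V <- V + (h/6)(k1 + 2k2 + 2k3 + k4): V^u = -0.5000, V^v = -0.1250
step 2: k1 = (0.000000, 0.000000), k2 = (0.000000, 0.000000), k3 = (0.000000, 0.000000), k4 = (0.000000, 0.000000); V <- V + (h/6)(k1 + 2k2 + 2k3 + k4): V^u = -0.5000, V^v = -0.1250
step 3: k1 = (0.000000, 0.000000), k2 = (0.000000, 0.000000), k3 = (0.000000, 0.000000), k4 = (0.000000, 0.000000); V <- V + (h/6)(k1 + 2k2 + 2k3 + k4): V^u = -0.5000, V^v = -0.1250


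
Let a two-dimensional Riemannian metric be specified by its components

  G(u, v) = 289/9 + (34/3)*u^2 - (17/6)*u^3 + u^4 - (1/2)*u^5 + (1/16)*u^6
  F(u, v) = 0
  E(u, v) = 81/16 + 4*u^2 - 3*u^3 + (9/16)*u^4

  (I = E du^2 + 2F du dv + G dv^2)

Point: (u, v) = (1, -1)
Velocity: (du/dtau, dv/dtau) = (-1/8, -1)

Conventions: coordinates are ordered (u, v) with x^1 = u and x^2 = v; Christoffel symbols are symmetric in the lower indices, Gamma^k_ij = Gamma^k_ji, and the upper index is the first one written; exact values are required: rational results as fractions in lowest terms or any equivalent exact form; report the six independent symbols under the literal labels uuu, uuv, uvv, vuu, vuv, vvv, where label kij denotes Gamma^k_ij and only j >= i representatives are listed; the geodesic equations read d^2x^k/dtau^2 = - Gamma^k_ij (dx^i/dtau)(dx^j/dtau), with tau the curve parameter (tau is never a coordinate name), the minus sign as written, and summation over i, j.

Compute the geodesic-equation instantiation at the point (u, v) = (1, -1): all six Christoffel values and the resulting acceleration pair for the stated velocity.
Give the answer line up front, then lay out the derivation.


Answer: Gamma_uuu = 5/53, Gamma_uuv = 0, Gamma_uvv = -385/318, Gamma_vuu = 0, Gamma_vuv = 15/77, Gamma_vvv = 0; accelerations (d^2u/dtau^2, d^2v/dtau^2) = (12305/10176, -15/308)

E = 53/8, F = 0, G = 5929/144 at the point
E_u = 5/4, E_v = 0, F_u = 0, F_v = 0, G_u = 385/24, G_v = 0
EG - F^2 = 314237/1152;  g^inv = (1152/314237) * [[5929/144, 0], [0, 53/8]]
first-kind symbols [ij,l] = (1/2)(d_i g_jl + d_j g_il - d_l g_ij): [uu,u] = E_u/2 = 5/8, [uu,v] = F_u - E_v/2 = 0, [uv,u] = E_v/2 = 0, [uv,v] = G_u/2 = 385/48, [vv,u] = F_v - G_u/2 = -385/48, [vv,v] = G_v/2 = 0
Gamma^u_ij = (G*[ij,u] - F*[ij,v])/(EG - F^2), Gamma^v_ij = (E*[ij,v] - F*[ij,u])/(EG - F^2)
Gamma_uuu = 5/53, Gamma_uuv = 0, Gamma_uvv = -385/318, Gamma_vuu = 0, Gamma_vuv = 15/77, Gamma_vvv = 0
d^2u/dtau^2 = -(Gamma_uuu*(-1/8)^2 + 2*Gamma_uuv*(-1/8)*(-1) + Gamma_uvv*(-1)^2) = 12305/10176
d^2v/dtau^2 = -(Gamma_vuu*(-1/8)^2 + 2*Gamma_vuv*(-1/8)*(-1) + Gamma_vvv*(-1)^2) = -15/308


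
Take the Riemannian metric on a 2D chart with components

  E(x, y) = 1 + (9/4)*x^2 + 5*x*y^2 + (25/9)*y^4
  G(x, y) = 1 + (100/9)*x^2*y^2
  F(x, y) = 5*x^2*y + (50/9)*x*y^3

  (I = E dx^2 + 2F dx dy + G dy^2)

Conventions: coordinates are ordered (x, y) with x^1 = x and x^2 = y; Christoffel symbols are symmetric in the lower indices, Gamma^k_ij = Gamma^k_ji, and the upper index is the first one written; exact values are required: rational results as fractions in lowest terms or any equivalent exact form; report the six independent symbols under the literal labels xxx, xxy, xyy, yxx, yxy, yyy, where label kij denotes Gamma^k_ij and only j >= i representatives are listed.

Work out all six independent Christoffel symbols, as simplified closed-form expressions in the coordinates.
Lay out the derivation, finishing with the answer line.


E = 1 + (9/4)*x^2 + 5*x*y^2 + (25/9)*y^4; F = 5*x^2*y + (50/9)*x*y^3; G = 1 + (100/9)*x^2*y^2
Gamma^k_ij = (1/2) g^{kl} (d_i g_jl + d_j g_il - d_l g_ij), with g^inv = (1/(EG-F^2)) [[G, -F], [-F, E]]
first partials: E_x = (9/2)*x + 5*y^2, E_y = 10*x*y + (100/9)*y^3, F_x = 10*x*y + (50/9)*y^3, F_y = 5*x^2 + (50/3)*x*y^2, G_x = (200/9)*x*y^2, G_y = (200/9)*x^2*y
D = EG - F^2 = 1 + (9/4)*x^2 + 5*x*y^2 + (25/9)*y^4 + (100/9)*x^2*y^2
expanded: Gamma^x_xx = (G E_x - 2F F_x + F E_y)/(2D), Gamma^x_xy = (G E_y - F G_x)/(2D), Gamma^x_yy = (2G F_y - G G_x - F G_y)/(2D), Gamma^y_xx = (2E F_x - E E_y - F E_x)/(2D), Gamma^y_xy = (E G_x - F E_y)/(2D), Gamma^y_yy = (E G_y - 2F F_y + F G_x)/(2D); substitute and cancel common factors

Answer: Gamma_xxx = (81*x + 90*y^2)/(400*x^2*y^2 + 81*x^2 + 180*x*y^2 + 100*y^4 + 36), Gamma_xxy = (180*x*y + 200*y^3)/(400*x^2*y^2 + 81*x^2 + 180*x*y^2 + 100*y^4 + 36), Gamma_xyy = (180*x^2 + 200*x*y^2)/(400*x^2*y^2 + 81*x^2 + 180*x*y^2 + 100*y^4 + 36), Gamma_yxx = 180*x*y/(400*x^2*y^2 + 81*x^2 + 180*x*y^2 + 100*y^4 + 36), Gamma_yxy = 400*x*y^2/(400*x^2*y^2 + 81*x^2 + 180*x*y^2 + 100*y^4 + 36), Gamma_yyy = 400*x^2*y/(400*x^2*y^2 + 81*x^2 + 180*x*y^2 + 100*y^4 + 36)


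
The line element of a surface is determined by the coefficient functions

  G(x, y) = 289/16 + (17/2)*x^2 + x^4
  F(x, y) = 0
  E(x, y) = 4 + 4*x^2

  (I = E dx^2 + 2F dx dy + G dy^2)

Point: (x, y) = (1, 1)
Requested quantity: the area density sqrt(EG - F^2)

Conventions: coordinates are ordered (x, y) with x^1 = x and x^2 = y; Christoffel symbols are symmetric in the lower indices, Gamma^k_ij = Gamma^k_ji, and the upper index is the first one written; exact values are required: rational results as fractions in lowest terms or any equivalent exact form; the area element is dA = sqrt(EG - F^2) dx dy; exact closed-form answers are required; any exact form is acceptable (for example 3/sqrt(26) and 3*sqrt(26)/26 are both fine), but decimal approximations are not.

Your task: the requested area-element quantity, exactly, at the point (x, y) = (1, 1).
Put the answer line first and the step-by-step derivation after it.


Answer: sqrt(EG - F^2) = 21*sqrt(2)/2

E = 8, F = 0, G = 441/16; EG - F^2 = 441/2


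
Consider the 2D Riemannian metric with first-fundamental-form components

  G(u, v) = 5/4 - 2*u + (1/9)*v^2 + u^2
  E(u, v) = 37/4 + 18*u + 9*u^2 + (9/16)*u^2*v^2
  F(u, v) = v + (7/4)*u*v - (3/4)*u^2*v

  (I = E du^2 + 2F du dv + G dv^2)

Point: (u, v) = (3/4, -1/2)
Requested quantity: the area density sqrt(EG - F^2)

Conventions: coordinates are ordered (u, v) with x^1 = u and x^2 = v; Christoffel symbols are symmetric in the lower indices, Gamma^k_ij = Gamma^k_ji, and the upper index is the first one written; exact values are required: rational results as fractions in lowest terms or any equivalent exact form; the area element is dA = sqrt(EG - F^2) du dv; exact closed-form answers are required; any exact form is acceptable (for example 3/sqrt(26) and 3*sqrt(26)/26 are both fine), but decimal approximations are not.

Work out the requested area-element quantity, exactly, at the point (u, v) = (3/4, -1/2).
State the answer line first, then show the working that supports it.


Answer: sqrt(EG - F^2) = sqrt(316930)/192

E = 28561/1024, F = -121/128, G = 49/144; EG - F^2 = 158465/18432


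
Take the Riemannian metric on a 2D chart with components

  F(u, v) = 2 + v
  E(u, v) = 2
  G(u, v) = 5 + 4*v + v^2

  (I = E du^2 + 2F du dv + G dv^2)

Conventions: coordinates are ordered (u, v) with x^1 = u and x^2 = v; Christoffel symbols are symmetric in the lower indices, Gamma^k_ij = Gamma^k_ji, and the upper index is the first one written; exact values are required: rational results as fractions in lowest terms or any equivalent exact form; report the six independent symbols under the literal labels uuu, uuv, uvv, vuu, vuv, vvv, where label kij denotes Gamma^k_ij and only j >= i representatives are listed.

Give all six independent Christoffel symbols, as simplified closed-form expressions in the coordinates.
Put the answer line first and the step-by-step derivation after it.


Answer: Gamma_uuu = 0, Gamma_uuv = 0, Gamma_uvv = 1/(v^2 + 4*v + 6), Gamma_vuu = 0, Gamma_vuv = 0, Gamma_vvv = (v + 2)/(v^2 + 4*v + 6)

E = 2; F = 2 + v; G = 5 + 4*v + v^2
Gamma^k_ij = (1/2) g^{kl} (d_i g_jl + d_j g_il - d_l g_ij), with g^inv = (1/(EG-F^2)) [[G, -F], [-F, E]]
first partials: E_u = 0, E_v = 0, F_u = 0, F_v = 1, G_u = 0, G_v = 4 + 2*v
D = EG - F^2 = 6 + 4*v + v^2
expanded: Gamma^u_uu = (G E_u - 2F F_u + F E_v)/(2D), Gamma^u_uv = (G E_v - F G_u)/(2D), Gamma^u_vv = (2G F_v - G G_u - F G_v)/(2D), Gamma^v_uu = (2E F_u - E E_v - F E_u)/(2D), Gamma^v_uv = (E G_u - F E_v)/(2D), Gamma^v_vv = (E G_v - 2F F_v + F G_u)/(2D); substitute and cancel common factors


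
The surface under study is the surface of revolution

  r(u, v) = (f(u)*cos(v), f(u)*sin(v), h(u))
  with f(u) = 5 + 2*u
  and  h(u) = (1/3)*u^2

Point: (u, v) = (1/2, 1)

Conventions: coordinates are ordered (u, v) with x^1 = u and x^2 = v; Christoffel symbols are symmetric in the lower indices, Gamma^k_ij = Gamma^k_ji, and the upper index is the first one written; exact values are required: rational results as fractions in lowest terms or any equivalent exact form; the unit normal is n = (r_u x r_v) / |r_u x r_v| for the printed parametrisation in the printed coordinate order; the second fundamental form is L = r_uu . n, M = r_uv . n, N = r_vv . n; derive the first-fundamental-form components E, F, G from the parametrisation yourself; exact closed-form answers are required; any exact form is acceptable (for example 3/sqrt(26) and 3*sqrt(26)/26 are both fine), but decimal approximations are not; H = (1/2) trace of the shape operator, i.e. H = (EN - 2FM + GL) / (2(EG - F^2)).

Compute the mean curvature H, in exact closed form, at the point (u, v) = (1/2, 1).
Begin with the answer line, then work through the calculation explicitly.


Answer: H = 253*sqrt(37)/16428

f = 6, f' = 2, f'' = 0, h' = 1/3, h'' = 2/3
E = 37/9, F = 0, G = 36; answer radicand W^2 = 37/9
unnormalised second-form numerators: l = 4/3, m = 0, n = 2; L = l/sqrt(37/9), and similarly M = m/sqrt(W^2), N = n/sqrt(W^2)
H = (E*n - 2*F*m + G*l) / (2*(EG - F^2)*sqrt(W^2)); E*n - 2*F*m + G*l = 506/9, EG - F^2 = 148, so H = (253/1332)/sqrt(37/9)
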